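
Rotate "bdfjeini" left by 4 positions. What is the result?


Input: "bdfjeini", rotate left by 4
First 4 characters: "bdfj"
Remaining characters: "eini"
Concatenate remaining + first: "eini" + "bdfj" = "einibdfj"

einibdfj


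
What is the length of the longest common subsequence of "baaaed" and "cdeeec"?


LCS of "baaaed" and "cdeeec"
DP table:
           c    d    e    e    e    c
      0    0    0    0    0    0    0
  b   0    0    0    0    0    0    0
  a   0    0    0    0    0    0    0
  a   0    0    0    0    0    0    0
  a   0    0    0    0    0    0    0
  e   0    0    0    1    1    1    1
  d   0    0    1    1    1    1    1
LCS length = dp[6][6] = 1

1


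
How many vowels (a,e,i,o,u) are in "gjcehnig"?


Input: gjcehnig
Checking each character:
  'g' at position 0: consonant
  'j' at position 1: consonant
  'c' at position 2: consonant
  'e' at position 3: vowel (running total: 1)
  'h' at position 4: consonant
  'n' at position 5: consonant
  'i' at position 6: vowel (running total: 2)
  'g' at position 7: consonant
Total vowels: 2

2


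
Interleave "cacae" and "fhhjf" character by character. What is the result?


Interleaving "cacae" and "fhhjf":
  Position 0: 'c' from first, 'f' from second => "cf"
  Position 1: 'a' from first, 'h' from second => "ah"
  Position 2: 'c' from first, 'h' from second => "ch"
  Position 3: 'a' from first, 'j' from second => "aj"
  Position 4: 'e' from first, 'f' from second => "ef"
Result: cfahchajef

cfahchajef


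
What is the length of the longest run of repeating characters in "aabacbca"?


Input: "aabacbca"
Scanning for longest run:
  Position 1 ('a'): continues run of 'a', length=2
  Position 2 ('b'): new char, reset run to 1
  Position 3 ('a'): new char, reset run to 1
  Position 4 ('c'): new char, reset run to 1
  Position 5 ('b'): new char, reset run to 1
  Position 6 ('c'): new char, reset run to 1
  Position 7 ('a'): new char, reset run to 1
Longest run: 'a' with length 2

2


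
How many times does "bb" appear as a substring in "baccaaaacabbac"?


Searching for "bb" in "baccaaaacabbac"
Scanning each position:
  Position 0: "ba" => no
  Position 1: "ac" => no
  Position 2: "cc" => no
  Position 3: "ca" => no
  Position 4: "aa" => no
  Position 5: "aa" => no
  Position 6: "aa" => no
  Position 7: "ac" => no
  Position 8: "ca" => no
  Position 9: "ab" => no
  Position 10: "bb" => MATCH
  Position 11: "ba" => no
  Position 12: "ac" => no
Total occurrences: 1

1


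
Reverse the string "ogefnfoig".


Input: ogefnfoig
Reading characters right to left:
  Position 8: 'g'
  Position 7: 'i'
  Position 6: 'o'
  Position 5: 'f'
  Position 4: 'n'
  Position 3: 'f'
  Position 2: 'e'
  Position 1: 'g'
  Position 0: 'o'
Reversed: giofnfego

giofnfego


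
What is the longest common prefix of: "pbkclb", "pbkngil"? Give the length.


Words: pbkclb, pbkngil
  Position 0: all 'p' => match
  Position 1: all 'b' => match
  Position 2: all 'k' => match
  Position 3: ('c', 'n') => mismatch, stop
LCP = "pbk" (length 3)

3


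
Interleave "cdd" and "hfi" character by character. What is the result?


Interleaving "cdd" and "hfi":
  Position 0: 'c' from first, 'h' from second => "ch"
  Position 1: 'd' from first, 'f' from second => "df"
  Position 2: 'd' from first, 'i' from second => "di"
Result: chdfdi

chdfdi


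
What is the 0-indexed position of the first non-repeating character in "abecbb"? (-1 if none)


Input: abecbb
Character frequencies:
  'a': 1
  'b': 3
  'c': 1
  'e': 1
Scanning left to right for freq == 1:
  Position 0 ('a'): unique! => answer = 0

0


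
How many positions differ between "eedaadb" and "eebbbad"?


Comparing "eedaadb" and "eebbbad" position by position:
  Position 0: 'e' vs 'e' => same
  Position 1: 'e' vs 'e' => same
  Position 2: 'd' vs 'b' => DIFFER
  Position 3: 'a' vs 'b' => DIFFER
  Position 4: 'a' vs 'b' => DIFFER
  Position 5: 'd' vs 'a' => DIFFER
  Position 6: 'b' vs 'd' => DIFFER
Positions that differ: 5

5


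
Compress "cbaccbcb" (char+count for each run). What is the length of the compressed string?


Input: cbaccbcb
Runs:
  'c' x 1 => "c1"
  'b' x 1 => "b1"
  'a' x 1 => "a1"
  'c' x 2 => "c2"
  'b' x 1 => "b1"
  'c' x 1 => "c1"
  'b' x 1 => "b1"
Compressed: "c1b1a1c2b1c1b1"
Compressed length: 14

14


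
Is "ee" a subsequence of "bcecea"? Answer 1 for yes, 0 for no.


Check if "ee" is a subsequence of "bcecea"
Greedy scan:
  Position 0 ('b'): no match needed
  Position 1 ('c'): no match needed
  Position 2 ('e'): matches sub[0] = 'e'
  Position 3 ('c'): no match needed
  Position 4 ('e'): matches sub[1] = 'e'
  Position 5 ('a'): no match needed
All 2 characters matched => is a subsequence

1


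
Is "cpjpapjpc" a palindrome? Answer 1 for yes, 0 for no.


Input: cpjpapjpc
Reversed: cpjpapjpc
  Compare pos 0 ('c') with pos 8 ('c'): match
  Compare pos 1 ('p') with pos 7 ('p'): match
  Compare pos 2 ('j') with pos 6 ('j'): match
  Compare pos 3 ('p') with pos 5 ('p'): match
Result: palindrome

1


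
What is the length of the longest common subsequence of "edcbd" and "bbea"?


LCS of "edcbd" and "bbea"
DP table:
           b    b    e    a
      0    0    0    0    0
  e   0    0    0    1    1
  d   0    0    0    1    1
  c   0    0    0    1    1
  b   0    1    1    1    1
  d   0    1    1    1    1
LCS length = dp[5][4] = 1

1


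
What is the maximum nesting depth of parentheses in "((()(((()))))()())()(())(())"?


Input: "((()(((()))))()())()(())(())"
Tracking depth:
  Position 0 '(': depth becomes 1
  Position 1 '(': depth becomes 2
  Position 2 '(': depth becomes 3
  Position 3 ')': depth becomes 2
  Position 4 '(': depth becomes 3
  Position 5 '(': depth becomes 4
  Position 6 '(': depth becomes 5
  Position 7 '(': depth becomes 6
  Position 8 ')': depth becomes 5
  Position 9 ')': depth becomes 4
  Position 10 ')': depth becomes 3
  Position 11 ')': depth becomes 2
  Position 12 ')': depth becomes 1
  Position 13 '(': depth becomes 2
  Position 14 ')': depth becomes 1
  Position 15 '(': depth becomes 2
  Position 16 ')': depth becomes 1
  Position 17 ')': depth becomes 0
  Position 18 '(': depth becomes 1
  Position 19 ')': depth becomes 0
  Position 20 '(': depth becomes 1
  Position 21 '(': depth becomes 2
  Position 22 ')': depth becomes 1
  Position 23 ')': depth becomes 0
  Position 24 '(': depth becomes 1
  Position 25 '(': depth becomes 2
  Position 26 ')': depth becomes 1
  Position 27 ')': depth becomes 0
Maximum depth reached: 6

6


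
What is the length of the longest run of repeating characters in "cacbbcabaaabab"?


Input: "cacbbcabaaabab"
Scanning for longest run:
  Position 1 ('a'): new char, reset run to 1
  Position 2 ('c'): new char, reset run to 1
  Position 3 ('b'): new char, reset run to 1
  Position 4 ('b'): continues run of 'b', length=2
  Position 5 ('c'): new char, reset run to 1
  Position 6 ('a'): new char, reset run to 1
  Position 7 ('b'): new char, reset run to 1
  Position 8 ('a'): new char, reset run to 1
  Position 9 ('a'): continues run of 'a', length=2
  Position 10 ('a'): continues run of 'a', length=3
  Position 11 ('b'): new char, reset run to 1
  Position 12 ('a'): new char, reset run to 1
  Position 13 ('b'): new char, reset run to 1
Longest run: 'a' with length 3

3


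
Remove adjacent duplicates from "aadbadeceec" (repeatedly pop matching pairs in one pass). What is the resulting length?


Input: aadbadeceec
Stack-based adjacent duplicate removal:
  Read 'a': push. Stack: a
  Read 'a': matches stack top 'a' => pop. Stack: (empty)
  Read 'd': push. Stack: d
  Read 'b': push. Stack: db
  Read 'a': push. Stack: dba
  Read 'd': push. Stack: dbad
  Read 'e': push. Stack: dbade
  Read 'c': push. Stack: dbadec
  Read 'e': push. Stack: dbadece
  Read 'e': matches stack top 'e' => pop. Stack: dbadec
  Read 'c': matches stack top 'c' => pop. Stack: dbade
Final stack: "dbade" (length 5)

5


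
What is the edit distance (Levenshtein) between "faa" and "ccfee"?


Computing edit distance: "faa" -> "ccfee"
DP table:
           c    c    f    e    e
      0    1    2    3    4    5
  f   1    1    2    2    3    4
  a   2    2    2    3    3    4
  a   3    3    3    3    4    4
Edit distance = dp[3][5] = 4

4


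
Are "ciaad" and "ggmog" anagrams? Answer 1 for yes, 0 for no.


Strings: "ciaad", "ggmog"
Sorted first:  aacdi
Sorted second: gggmo
Differ at position 0: 'a' vs 'g' => not anagrams

0


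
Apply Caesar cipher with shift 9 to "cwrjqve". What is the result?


Caesar cipher: shift "cwrjqve" by 9
  'c' (pos 2) + 9 = pos 11 = 'l'
  'w' (pos 22) + 9 = pos 5 = 'f'
  'r' (pos 17) + 9 = pos 0 = 'a'
  'j' (pos 9) + 9 = pos 18 = 's'
  'q' (pos 16) + 9 = pos 25 = 'z'
  'v' (pos 21) + 9 = pos 4 = 'e'
  'e' (pos 4) + 9 = pos 13 = 'n'
Result: lfaszen

lfaszen


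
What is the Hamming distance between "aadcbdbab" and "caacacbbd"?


Comparing "aadcbdbab" and "caacacbbd" position by position:
  Position 0: 'a' vs 'c' => differ
  Position 1: 'a' vs 'a' => same
  Position 2: 'd' vs 'a' => differ
  Position 3: 'c' vs 'c' => same
  Position 4: 'b' vs 'a' => differ
  Position 5: 'd' vs 'c' => differ
  Position 6: 'b' vs 'b' => same
  Position 7: 'a' vs 'b' => differ
  Position 8: 'b' vs 'd' => differ
Total differences (Hamming distance): 6

6


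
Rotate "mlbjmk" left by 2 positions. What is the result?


Input: "mlbjmk", rotate left by 2
First 2 characters: "ml"
Remaining characters: "bjmk"
Concatenate remaining + first: "bjmk" + "ml" = "bjmkml"

bjmkml


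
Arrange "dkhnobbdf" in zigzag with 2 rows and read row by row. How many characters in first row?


Zigzag "dkhnobbdf" into 2 rows:
Placing characters:
  'd' => row 0
  'k' => row 1
  'h' => row 0
  'n' => row 1
  'o' => row 0
  'b' => row 1
  'b' => row 0
  'd' => row 1
  'f' => row 0
Rows:
  Row 0: "dhobf"
  Row 1: "knbd"
First row length: 5

5


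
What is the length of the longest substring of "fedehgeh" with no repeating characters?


Input: "fedehgeh"
Sliding window (track last position of each char):
  Position 0 ('f'): window [0,0] length 1 -- new best
  Position 1 ('e'): window [0,1] length 2 -- new best
  Position 2 ('d'): window [0,2] length 3 -- new best
  Position 3 ('e'): repeat (last at 1), move window start to 2
  Position 3 ('e'): window [2,3] length 2
  Position 4 ('h'): window [2,4] length 3
  Position 5 ('g'): window [2,5] length 4 -- new best
  Position 6 ('e'): repeat (last at 3), move window start to 4
  Position 6 ('e'): window [4,6] length 3
  Position 7 ('h'): repeat (last at 4), move window start to 5
  Position 7 ('h'): window [5,7] length 3
Longest substring with no repeats: "dehg" with length 4

4


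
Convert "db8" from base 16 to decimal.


Input: "db8" in base 16
Positional expansion:
  Digit 'd' (value 13) x 16^2 = 3328
  Digit 'b' (value 11) x 16^1 = 176
  Digit '8' (value 8) x 16^0 = 8
Sum = 3512

3512


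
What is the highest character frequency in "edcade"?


Input: edcade
Character counts:
  'a': 1
  'c': 1
  'd': 2
  'e': 2
Maximum frequency: 2

2


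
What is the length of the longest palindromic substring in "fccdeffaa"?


Input: "fccdeffaa"
Checking substrings for palindromes:
  [1:3] "cc" (len 2) => palindrome
  [5:7] "ff" (len 2) => palindrome
  [7:9] "aa" (len 2) => palindrome
Longest palindromic substring: "cc" with length 2

2


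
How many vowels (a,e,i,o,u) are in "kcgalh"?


Input: kcgalh
Checking each character:
  'k' at position 0: consonant
  'c' at position 1: consonant
  'g' at position 2: consonant
  'a' at position 3: vowel (running total: 1)
  'l' at position 4: consonant
  'h' at position 5: consonant
Total vowels: 1

1


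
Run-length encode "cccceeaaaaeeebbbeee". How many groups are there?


Input: cccceeaaaaeeebbbeee
Scanning for consecutive runs:
  Group 1: 'c' x 4 (positions 0-3)
  Group 2: 'e' x 2 (positions 4-5)
  Group 3: 'a' x 4 (positions 6-9)
  Group 4: 'e' x 3 (positions 10-12)
  Group 5: 'b' x 3 (positions 13-15)
  Group 6: 'e' x 3 (positions 16-18)
Total groups: 6

6


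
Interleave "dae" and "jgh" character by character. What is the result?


Interleaving "dae" and "jgh":
  Position 0: 'd' from first, 'j' from second => "dj"
  Position 1: 'a' from first, 'g' from second => "ag"
  Position 2: 'e' from first, 'h' from second => "eh"
Result: djageh

djageh


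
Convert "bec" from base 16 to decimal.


Input: "bec" in base 16
Positional expansion:
  Digit 'b' (value 11) x 16^2 = 2816
  Digit 'e' (value 14) x 16^1 = 224
  Digit 'c' (value 12) x 16^0 = 12
Sum = 3052

3052


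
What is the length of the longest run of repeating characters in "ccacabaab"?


Input: "ccacabaab"
Scanning for longest run:
  Position 1 ('c'): continues run of 'c', length=2
  Position 2 ('a'): new char, reset run to 1
  Position 3 ('c'): new char, reset run to 1
  Position 4 ('a'): new char, reset run to 1
  Position 5 ('b'): new char, reset run to 1
  Position 6 ('a'): new char, reset run to 1
  Position 7 ('a'): continues run of 'a', length=2
  Position 8 ('b'): new char, reset run to 1
Longest run: 'c' with length 2

2


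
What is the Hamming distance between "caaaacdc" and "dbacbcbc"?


Comparing "caaaacdc" and "dbacbcbc" position by position:
  Position 0: 'c' vs 'd' => differ
  Position 1: 'a' vs 'b' => differ
  Position 2: 'a' vs 'a' => same
  Position 3: 'a' vs 'c' => differ
  Position 4: 'a' vs 'b' => differ
  Position 5: 'c' vs 'c' => same
  Position 6: 'd' vs 'b' => differ
  Position 7: 'c' vs 'c' => same
Total differences (Hamming distance): 5

5


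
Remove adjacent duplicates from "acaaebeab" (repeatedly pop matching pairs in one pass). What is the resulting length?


Input: acaaebeab
Stack-based adjacent duplicate removal:
  Read 'a': push. Stack: a
  Read 'c': push. Stack: ac
  Read 'a': push. Stack: aca
  Read 'a': matches stack top 'a' => pop. Stack: ac
  Read 'e': push. Stack: ace
  Read 'b': push. Stack: aceb
  Read 'e': push. Stack: acebe
  Read 'a': push. Stack: acebea
  Read 'b': push. Stack: acebeab
Final stack: "acebeab" (length 7)

7


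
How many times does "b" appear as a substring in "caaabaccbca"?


Searching for "b" in "caaabaccbca"
Scanning each position:
  Position 0: "c" => no
  Position 1: "a" => no
  Position 2: "a" => no
  Position 3: "a" => no
  Position 4: "b" => MATCH
  Position 5: "a" => no
  Position 6: "c" => no
  Position 7: "c" => no
  Position 8: "b" => MATCH
  Position 9: "c" => no
  Position 10: "a" => no
Total occurrences: 2

2


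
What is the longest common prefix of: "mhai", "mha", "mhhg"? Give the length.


Words: mhai, mha, mhhg
  Position 0: all 'm' => match
  Position 1: all 'h' => match
  Position 2: ('a', 'a', 'h') => mismatch, stop
LCP = "mh" (length 2)

2


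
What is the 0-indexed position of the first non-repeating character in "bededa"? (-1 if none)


Input: bededa
Character frequencies:
  'a': 1
  'b': 1
  'd': 2
  'e': 2
Scanning left to right for freq == 1:
  Position 0 ('b'): unique! => answer = 0

0


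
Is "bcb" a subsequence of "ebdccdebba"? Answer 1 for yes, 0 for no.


Check if "bcb" is a subsequence of "ebdccdebba"
Greedy scan:
  Position 0 ('e'): no match needed
  Position 1 ('b'): matches sub[0] = 'b'
  Position 2 ('d'): no match needed
  Position 3 ('c'): matches sub[1] = 'c'
  Position 4 ('c'): no match needed
  Position 5 ('d'): no match needed
  Position 6 ('e'): no match needed
  Position 7 ('b'): matches sub[2] = 'b'
  Position 8 ('b'): no match needed
  Position 9 ('a'): no match needed
All 3 characters matched => is a subsequence

1


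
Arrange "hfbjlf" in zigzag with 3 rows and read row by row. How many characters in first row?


Zigzag "hfbjlf" into 3 rows:
Placing characters:
  'h' => row 0
  'f' => row 1
  'b' => row 2
  'j' => row 1
  'l' => row 0
  'f' => row 1
Rows:
  Row 0: "hl"
  Row 1: "fjf"
  Row 2: "b"
First row length: 2

2


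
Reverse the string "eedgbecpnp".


Input: eedgbecpnp
Reading characters right to left:
  Position 9: 'p'
  Position 8: 'n'
  Position 7: 'p'
  Position 6: 'c'
  Position 5: 'e'
  Position 4: 'b'
  Position 3: 'g'
  Position 2: 'd'
  Position 1: 'e'
  Position 0: 'e'
Reversed: pnpcebgdee

pnpcebgdee


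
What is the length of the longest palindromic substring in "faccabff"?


Input: "faccabff"
Checking substrings for palindromes:
  [1:5] "acca" (len 4) => palindrome
  [2:4] "cc" (len 2) => palindrome
  [6:8] "ff" (len 2) => palindrome
Longest palindromic substring: "acca" with length 4

4


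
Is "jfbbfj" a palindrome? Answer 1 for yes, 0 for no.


Input: jfbbfj
Reversed: jfbbfj
  Compare pos 0 ('j') with pos 5 ('j'): match
  Compare pos 1 ('f') with pos 4 ('f'): match
  Compare pos 2 ('b') with pos 3 ('b'): match
Result: palindrome

1


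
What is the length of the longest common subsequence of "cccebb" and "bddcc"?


LCS of "cccebb" and "bddcc"
DP table:
           b    d    d    c    c
      0    0    0    0    0    0
  c   0    0    0    0    1    1
  c   0    0    0    0    1    2
  c   0    0    0    0    1    2
  e   0    0    0    0    1    2
  b   0    1    1    1    1    2
  b   0    1    1    1    1    2
LCS length = dp[6][5] = 2

2


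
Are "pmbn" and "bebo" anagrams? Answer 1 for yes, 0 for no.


Strings: "pmbn", "bebo"
Sorted first:  bmnp
Sorted second: bbeo
Differ at position 1: 'm' vs 'b' => not anagrams

0


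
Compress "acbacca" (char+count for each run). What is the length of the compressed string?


Input: acbacca
Runs:
  'a' x 1 => "a1"
  'c' x 1 => "c1"
  'b' x 1 => "b1"
  'a' x 1 => "a1"
  'c' x 2 => "c2"
  'a' x 1 => "a1"
Compressed: "a1c1b1a1c2a1"
Compressed length: 12

12


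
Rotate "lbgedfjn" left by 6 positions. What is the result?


Input: "lbgedfjn", rotate left by 6
First 6 characters: "lbgedf"
Remaining characters: "jn"
Concatenate remaining + first: "jn" + "lbgedf" = "jnlbgedf"

jnlbgedf


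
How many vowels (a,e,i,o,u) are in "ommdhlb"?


Input: ommdhlb
Checking each character:
  'o' at position 0: vowel (running total: 1)
  'm' at position 1: consonant
  'm' at position 2: consonant
  'd' at position 3: consonant
  'h' at position 4: consonant
  'l' at position 5: consonant
  'b' at position 6: consonant
Total vowels: 1

1


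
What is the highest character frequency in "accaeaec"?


Input: accaeaec
Character counts:
  'a': 3
  'c': 3
  'e': 2
Maximum frequency: 3

3


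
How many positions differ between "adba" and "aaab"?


Comparing "adba" and "aaab" position by position:
  Position 0: 'a' vs 'a' => same
  Position 1: 'd' vs 'a' => DIFFER
  Position 2: 'b' vs 'a' => DIFFER
  Position 3: 'a' vs 'b' => DIFFER
Positions that differ: 3

3


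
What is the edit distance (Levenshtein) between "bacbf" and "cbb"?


Computing edit distance: "bacbf" -> "cbb"
DP table:
           c    b    b
      0    1    2    3
  b   1    1    1    2
  a   2    2    2    2
  c   3    2    3    3
  b   4    3    2    3
  f   5    4    3    3
Edit distance = dp[5][3] = 3

3


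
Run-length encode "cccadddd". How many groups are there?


Input: cccadddd
Scanning for consecutive runs:
  Group 1: 'c' x 3 (positions 0-2)
  Group 2: 'a' x 1 (positions 3-3)
  Group 3: 'd' x 4 (positions 4-7)
Total groups: 3

3


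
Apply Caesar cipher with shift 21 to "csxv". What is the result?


Caesar cipher: shift "csxv" by 21
  'c' (pos 2) + 21 = pos 23 = 'x'
  's' (pos 18) + 21 = pos 13 = 'n'
  'x' (pos 23) + 21 = pos 18 = 's'
  'v' (pos 21) + 21 = pos 16 = 'q'
Result: xnsq

xnsq


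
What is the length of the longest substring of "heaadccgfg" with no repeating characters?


Input: "heaadccgfg"
Sliding window (track last position of each char):
  Position 0 ('h'): window [0,0] length 1 -- new best
  Position 1 ('e'): window [0,1] length 2 -- new best
  Position 2 ('a'): window [0,2] length 3 -- new best
  Position 3 ('a'): repeat (last at 2), move window start to 3
  Position 3 ('a'): window [3,3] length 1
  Position 4 ('d'): window [3,4] length 2
  Position 5 ('c'): window [3,5] length 3
  Position 6 ('c'): repeat (last at 5), move window start to 6
  Position 6 ('c'): window [6,6] length 1
  Position 7 ('g'): window [6,7] length 2
  Position 8 ('f'): window [6,8] length 3
  Position 9 ('g'): repeat (last at 7), move window start to 8
  Position 9 ('g'): window [8,9] length 2
Longest substring with no repeats: "hea" with length 3

3


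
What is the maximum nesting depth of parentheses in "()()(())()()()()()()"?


Input: "()()(())()()()()()()"
Tracking depth:
  Position 0 '(': depth becomes 1
  Position 1 ')': depth becomes 0
  Position 2 '(': depth becomes 1
  Position 3 ')': depth becomes 0
  Position 4 '(': depth becomes 1
  Position 5 '(': depth becomes 2
  Position 6 ')': depth becomes 1
  Position 7 ')': depth becomes 0
  Position 8 '(': depth becomes 1
  Position 9 ')': depth becomes 0
  Position 10 '(': depth becomes 1
  Position 11 ')': depth becomes 0
  Position 12 '(': depth becomes 1
  Position 13 ')': depth becomes 0
  Position 14 '(': depth becomes 1
  Position 15 ')': depth becomes 0
  Position 16 '(': depth becomes 1
  Position 17 ')': depth becomes 0
  Position 18 '(': depth becomes 1
  Position 19 ')': depth becomes 0
Maximum depth reached: 2

2


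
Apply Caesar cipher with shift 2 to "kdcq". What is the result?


Caesar cipher: shift "kdcq" by 2
  'k' (pos 10) + 2 = pos 12 = 'm'
  'd' (pos 3) + 2 = pos 5 = 'f'
  'c' (pos 2) + 2 = pos 4 = 'e'
  'q' (pos 16) + 2 = pos 18 = 's'
Result: mfes

mfes


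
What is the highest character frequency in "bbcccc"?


Input: bbcccc
Character counts:
  'b': 2
  'c': 4
Maximum frequency: 4

4


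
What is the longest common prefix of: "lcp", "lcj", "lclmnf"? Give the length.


Words: lcp, lcj, lclmnf
  Position 0: all 'l' => match
  Position 1: all 'c' => match
  Position 2: ('p', 'j', 'l') => mismatch, stop
LCP = "lc" (length 2)

2


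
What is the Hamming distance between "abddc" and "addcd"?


Comparing "abddc" and "addcd" position by position:
  Position 0: 'a' vs 'a' => same
  Position 1: 'b' vs 'd' => differ
  Position 2: 'd' vs 'd' => same
  Position 3: 'd' vs 'c' => differ
  Position 4: 'c' vs 'd' => differ
Total differences (Hamming distance): 3

3


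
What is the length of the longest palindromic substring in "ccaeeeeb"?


Input: "ccaeeeeb"
Checking substrings for palindromes:
  [3:7] "eeee" (len 4) => palindrome
  [3:6] "eee" (len 3) => palindrome
  [4:7] "eee" (len 3) => palindrome
  [0:2] "cc" (len 2) => palindrome
  [3:5] "ee" (len 2) => palindrome
  [4:6] "ee" (len 2) => palindrome
Longest palindromic substring: "eeee" with length 4

4


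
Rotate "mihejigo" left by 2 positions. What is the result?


Input: "mihejigo", rotate left by 2
First 2 characters: "mi"
Remaining characters: "hejigo"
Concatenate remaining + first: "hejigo" + "mi" = "hejigomi"

hejigomi


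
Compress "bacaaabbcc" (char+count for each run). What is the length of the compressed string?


Input: bacaaabbcc
Runs:
  'b' x 1 => "b1"
  'a' x 1 => "a1"
  'c' x 1 => "c1"
  'a' x 3 => "a3"
  'b' x 2 => "b2"
  'c' x 2 => "c2"
Compressed: "b1a1c1a3b2c2"
Compressed length: 12

12


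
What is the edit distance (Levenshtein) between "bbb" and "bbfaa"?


Computing edit distance: "bbb" -> "bbfaa"
DP table:
           b    b    f    a    a
      0    1    2    3    4    5
  b   1    0    1    2    3    4
  b   2    1    0    1    2    3
  b   3    2    1    1    2    3
Edit distance = dp[3][5] = 3

3


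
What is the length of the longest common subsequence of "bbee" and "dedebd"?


LCS of "bbee" and "dedebd"
DP table:
           d    e    d    e    b    d
      0    0    0    0    0    0    0
  b   0    0    0    0    0    1    1
  b   0    0    0    0    0    1    1
  e   0    0    1    1    1    1    1
  e   0    0    1    1    2    2    2
LCS length = dp[4][6] = 2

2


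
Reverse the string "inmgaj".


Input: inmgaj
Reading characters right to left:
  Position 5: 'j'
  Position 4: 'a'
  Position 3: 'g'
  Position 2: 'm'
  Position 1: 'n'
  Position 0: 'i'
Reversed: jagmni

jagmni


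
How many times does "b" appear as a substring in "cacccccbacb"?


Searching for "b" in "cacccccbacb"
Scanning each position:
  Position 0: "c" => no
  Position 1: "a" => no
  Position 2: "c" => no
  Position 3: "c" => no
  Position 4: "c" => no
  Position 5: "c" => no
  Position 6: "c" => no
  Position 7: "b" => MATCH
  Position 8: "a" => no
  Position 9: "c" => no
  Position 10: "b" => MATCH
Total occurrences: 2

2


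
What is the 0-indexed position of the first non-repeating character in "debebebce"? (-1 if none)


Input: debebebce
Character frequencies:
  'b': 3
  'c': 1
  'd': 1
  'e': 4
Scanning left to right for freq == 1:
  Position 0 ('d'): unique! => answer = 0

0


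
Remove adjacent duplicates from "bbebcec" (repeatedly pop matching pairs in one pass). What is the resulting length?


Input: bbebcec
Stack-based adjacent duplicate removal:
  Read 'b': push. Stack: b
  Read 'b': matches stack top 'b' => pop. Stack: (empty)
  Read 'e': push. Stack: e
  Read 'b': push. Stack: eb
  Read 'c': push. Stack: ebc
  Read 'e': push. Stack: ebce
  Read 'c': push. Stack: ebcec
Final stack: "ebcec" (length 5)

5


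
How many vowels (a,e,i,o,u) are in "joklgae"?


Input: joklgae
Checking each character:
  'j' at position 0: consonant
  'o' at position 1: vowel (running total: 1)
  'k' at position 2: consonant
  'l' at position 3: consonant
  'g' at position 4: consonant
  'a' at position 5: vowel (running total: 2)
  'e' at position 6: vowel (running total: 3)
Total vowels: 3

3


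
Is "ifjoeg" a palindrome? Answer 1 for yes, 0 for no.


Input: ifjoeg
Reversed: geojfi
  Compare pos 0 ('i') with pos 5 ('g'): MISMATCH
  Compare pos 1 ('f') with pos 4 ('e'): MISMATCH
  Compare pos 2 ('j') with pos 3 ('o'): MISMATCH
Result: not a palindrome

0


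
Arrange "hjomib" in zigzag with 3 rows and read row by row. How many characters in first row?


Zigzag "hjomib" into 3 rows:
Placing characters:
  'h' => row 0
  'j' => row 1
  'o' => row 2
  'm' => row 1
  'i' => row 0
  'b' => row 1
Rows:
  Row 0: "hi"
  Row 1: "jmb"
  Row 2: "o"
First row length: 2

2


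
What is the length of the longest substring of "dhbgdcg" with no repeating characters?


Input: "dhbgdcg"
Sliding window (track last position of each char):
  Position 0 ('d'): window [0,0] length 1 -- new best
  Position 1 ('h'): window [0,1] length 2 -- new best
  Position 2 ('b'): window [0,2] length 3 -- new best
  Position 3 ('g'): window [0,3] length 4 -- new best
  Position 4 ('d'): repeat (last at 0), move window start to 1
  Position 4 ('d'): window [1,4] length 4
  Position 5 ('c'): window [1,5] length 5 -- new best
  Position 6 ('g'): repeat (last at 3), move window start to 4
  Position 6 ('g'): window [4,6] length 3
Longest substring with no repeats: "hbgdc" with length 5

5


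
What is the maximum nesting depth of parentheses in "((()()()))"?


Input: "((()()()))"
Tracking depth:
  Position 0 '(': depth becomes 1
  Position 1 '(': depth becomes 2
  Position 2 '(': depth becomes 3
  Position 3 ')': depth becomes 2
  Position 4 '(': depth becomes 3
  Position 5 ')': depth becomes 2
  Position 6 '(': depth becomes 3
  Position 7 ')': depth becomes 2
  Position 8 ')': depth becomes 1
  Position 9 ')': depth becomes 0
Maximum depth reached: 3

3


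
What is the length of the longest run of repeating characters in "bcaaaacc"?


Input: "bcaaaacc"
Scanning for longest run:
  Position 1 ('c'): new char, reset run to 1
  Position 2 ('a'): new char, reset run to 1
  Position 3 ('a'): continues run of 'a', length=2
  Position 4 ('a'): continues run of 'a', length=3
  Position 5 ('a'): continues run of 'a', length=4
  Position 6 ('c'): new char, reset run to 1
  Position 7 ('c'): continues run of 'c', length=2
Longest run: 'a' with length 4

4


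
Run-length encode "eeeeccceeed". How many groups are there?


Input: eeeeccceeed
Scanning for consecutive runs:
  Group 1: 'e' x 4 (positions 0-3)
  Group 2: 'c' x 3 (positions 4-6)
  Group 3: 'e' x 3 (positions 7-9)
  Group 4: 'd' x 1 (positions 10-10)
Total groups: 4

4


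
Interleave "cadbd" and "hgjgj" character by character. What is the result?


Interleaving "cadbd" and "hgjgj":
  Position 0: 'c' from first, 'h' from second => "ch"
  Position 1: 'a' from first, 'g' from second => "ag"
  Position 2: 'd' from first, 'j' from second => "dj"
  Position 3: 'b' from first, 'g' from second => "bg"
  Position 4: 'd' from first, 'j' from second => "dj"
Result: chagdjbgdj

chagdjbgdj


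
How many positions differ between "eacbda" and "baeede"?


Comparing "eacbda" and "baeede" position by position:
  Position 0: 'e' vs 'b' => DIFFER
  Position 1: 'a' vs 'a' => same
  Position 2: 'c' vs 'e' => DIFFER
  Position 3: 'b' vs 'e' => DIFFER
  Position 4: 'd' vs 'd' => same
  Position 5: 'a' vs 'e' => DIFFER
Positions that differ: 4

4


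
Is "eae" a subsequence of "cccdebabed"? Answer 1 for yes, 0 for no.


Check if "eae" is a subsequence of "cccdebabed"
Greedy scan:
  Position 0 ('c'): no match needed
  Position 1 ('c'): no match needed
  Position 2 ('c'): no match needed
  Position 3 ('d'): no match needed
  Position 4 ('e'): matches sub[0] = 'e'
  Position 5 ('b'): no match needed
  Position 6 ('a'): matches sub[1] = 'a'
  Position 7 ('b'): no match needed
  Position 8 ('e'): matches sub[2] = 'e'
  Position 9 ('d'): no match needed
All 3 characters matched => is a subsequence

1


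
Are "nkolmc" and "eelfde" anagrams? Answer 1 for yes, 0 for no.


Strings: "nkolmc", "eelfde"
Sorted first:  cklmno
Sorted second: deeefl
Differ at position 0: 'c' vs 'd' => not anagrams

0


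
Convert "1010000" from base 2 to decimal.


Input: "1010000" in base 2
Positional expansion:
  Digit '1' (value 1) x 2^6 = 64
  Digit '0' (value 0) x 2^5 = 0
  Digit '1' (value 1) x 2^4 = 16
  Digit '0' (value 0) x 2^3 = 0
  Digit '0' (value 0) x 2^2 = 0
  Digit '0' (value 0) x 2^1 = 0
  Digit '0' (value 0) x 2^0 = 0
Sum = 80

80


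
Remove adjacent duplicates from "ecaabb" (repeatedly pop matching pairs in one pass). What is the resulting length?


Input: ecaabb
Stack-based adjacent duplicate removal:
  Read 'e': push. Stack: e
  Read 'c': push. Stack: ec
  Read 'a': push. Stack: eca
  Read 'a': matches stack top 'a' => pop. Stack: ec
  Read 'b': push. Stack: ecb
  Read 'b': matches stack top 'b' => pop. Stack: ec
Final stack: "ec" (length 2)

2


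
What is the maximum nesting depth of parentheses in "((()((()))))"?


Input: "((()((()))))"
Tracking depth:
  Position 0 '(': depth becomes 1
  Position 1 '(': depth becomes 2
  Position 2 '(': depth becomes 3
  Position 3 ')': depth becomes 2
  Position 4 '(': depth becomes 3
  Position 5 '(': depth becomes 4
  Position 6 '(': depth becomes 5
  Position 7 ')': depth becomes 4
  Position 8 ')': depth becomes 3
  Position 9 ')': depth becomes 2
  Position 10 ')': depth becomes 1
  Position 11 ')': depth becomes 0
Maximum depth reached: 5

5


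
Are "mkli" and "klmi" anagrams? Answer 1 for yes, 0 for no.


Strings: "mkli", "klmi"
Sorted first:  iklm
Sorted second: iklm
Sorted forms match => anagrams

1


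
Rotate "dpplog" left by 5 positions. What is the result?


Input: "dpplog", rotate left by 5
First 5 characters: "dpplo"
Remaining characters: "g"
Concatenate remaining + first: "g" + "dpplo" = "gdpplo"

gdpplo


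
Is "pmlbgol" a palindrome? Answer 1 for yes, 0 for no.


Input: pmlbgol
Reversed: logblmp
  Compare pos 0 ('p') with pos 6 ('l'): MISMATCH
  Compare pos 1 ('m') with pos 5 ('o'): MISMATCH
  Compare pos 2 ('l') with pos 4 ('g'): MISMATCH
Result: not a palindrome

0


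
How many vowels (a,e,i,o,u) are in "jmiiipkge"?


Input: jmiiipkge
Checking each character:
  'j' at position 0: consonant
  'm' at position 1: consonant
  'i' at position 2: vowel (running total: 1)
  'i' at position 3: vowel (running total: 2)
  'i' at position 4: vowel (running total: 3)
  'p' at position 5: consonant
  'k' at position 6: consonant
  'g' at position 7: consonant
  'e' at position 8: vowel (running total: 4)
Total vowels: 4

4


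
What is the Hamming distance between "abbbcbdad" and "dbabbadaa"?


Comparing "abbbcbdad" and "dbabbadaa" position by position:
  Position 0: 'a' vs 'd' => differ
  Position 1: 'b' vs 'b' => same
  Position 2: 'b' vs 'a' => differ
  Position 3: 'b' vs 'b' => same
  Position 4: 'c' vs 'b' => differ
  Position 5: 'b' vs 'a' => differ
  Position 6: 'd' vs 'd' => same
  Position 7: 'a' vs 'a' => same
  Position 8: 'd' vs 'a' => differ
Total differences (Hamming distance): 5

5


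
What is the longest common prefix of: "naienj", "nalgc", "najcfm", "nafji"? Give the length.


Words: naienj, nalgc, najcfm, nafji
  Position 0: all 'n' => match
  Position 1: all 'a' => match
  Position 2: ('i', 'l', 'j', 'f') => mismatch, stop
LCP = "na" (length 2)

2


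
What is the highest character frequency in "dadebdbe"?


Input: dadebdbe
Character counts:
  'a': 1
  'b': 2
  'd': 3
  'e': 2
Maximum frequency: 3

3


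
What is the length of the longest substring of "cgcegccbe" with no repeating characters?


Input: "cgcegccbe"
Sliding window (track last position of each char):
  Position 0 ('c'): window [0,0] length 1 -- new best
  Position 1 ('g'): window [0,1] length 2 -- new best
  Position 2 ('c'): repeat (last at 0), move window start to 1
  Position 2 ('c'): window [1,2] length 2
  Position 3 ('e'): window [1,3] length 3 -- new best
  Position 4 ('g'): repeat (last at 1), move window start to 2
  Position 4 ('g'): window [2,4] length 3
  Position 5 ('c'): repeat (last at 2), move window start to 3
  Position 5 ('c'): window [3,5] length 3
  Position 6 ('c'): repeat (last at 5), move window start to 6
  Position 6 ('c'): window [6,6] length 1
  Position 7 ('b'): window [6,7] length 2
  Position 8 ('e'): window [6,8] length 3
Longest substring with no repeats: "gce" with length 3

3


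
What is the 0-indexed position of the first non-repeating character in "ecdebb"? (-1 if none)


Input: ecdebb
Character frequencies:
  'b': 2
  'c': 1
  'd': 1
  'e': 2
Scanning left to right for freq == 1:
  Position 0 ('e'): freq=2, skip
  Position 1 ('c'): unique! => answer = 1

1


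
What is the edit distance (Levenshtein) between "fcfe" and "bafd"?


Computing edit distance: "fcfe" -> "bafd"
DP table:
           b    a    f    d
      0    1    2    3    4
  f   1    1    2    2    3
  c   2    2    2    3    3
  f   3    3    3    2    3
  e   4    4    4    3    3
Edit distance = dp[4][4] = 3

3


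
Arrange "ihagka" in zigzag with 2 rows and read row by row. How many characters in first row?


Zigzag "ihagka" into 2 rows:
Placing characters:
  'i' => row 0
  'h' => row 1
  'a' => row 0
  'g' => row 1
  'k' => row 0
  'a' => row 1
Rows:
  Row 0: "iak"
  Row 1: "hga"
First row length: 3

3


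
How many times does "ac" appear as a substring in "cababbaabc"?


Searching for "ac" in "cababbaabc"
Scanning each position:
  Position 0: "ca" => no
  Position 1: "ab" => no
  Position 2: "ba" => no
  Position 3: "ab" => no
  Position 4: "bb" => no
  Position 5: "ba" => no
  Position 6: "aa" => no
  Position 7: "ab" => no
  Position 8: "bc" => no
Total occurrences: 0

0


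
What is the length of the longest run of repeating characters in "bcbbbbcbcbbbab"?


Input: "bcbbbbcbcbbbab"
Scanning for longest run:
  Position 1 ('c'): new char, reset run to 1
  Position 2 ('b'): new char, reset run to 1
  Position 3 ('b'): continues run of 'b', length=2
  Position 4 ('b'): continues run of 'b', length=3
  Position 5 ('b'): continues run of 'b', length=4
  Position 6 ('c'): new char, reset run to 1
  Position 7 ('b'): new char, reset run to 1
  Position 8 ('c'): new char, reset run to 1
  Position 9 ('b'): new char, reset run to 1
  Position 10 ('b'): continues run of 'b', length=2
  Position 11 ('b'): continues run of 'b', length=3
  Position 12 ('a'): new char, reset run to 1
  Position 13 ('b'): new char, reset run to 1
Longest run: 'b' with length 4

4


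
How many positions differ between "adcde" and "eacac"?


Comparing "adcde" and "eacac" position by position:
  Position 0: 'a' vs 'e' => DIFFER
  Position 1: 'd' vs 'a' => DIFFER
  Position 2: 'c' vs 'c' => same
  Position 3: 'd' vs 'a' => DIFFER
  Position 4: 'e' vs 'c' => DIFFER
Positions that differ: 4

4


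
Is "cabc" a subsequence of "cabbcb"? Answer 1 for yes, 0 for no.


Check if "cabc" is a subsequence of "cabbcb"
Greedy scan:
  Position 0 ('c'): matches sub[0] = 'c'
  Position 1 ('a'): matches sub[1] = 'a'
  Position 2 ('b'): matches sub[2] = 'b'
  Position 3 ('b'): no match needed
  Position 4 ('c'): matches sub[3] = 'c'
  Position 5 ('b'): no match needed
All 4 characters matched => is a subsequence

1


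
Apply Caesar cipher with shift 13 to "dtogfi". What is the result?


Caesar cipher: shift "dtogfi" by 13
  'd' (pos 3) + 13 = pos 16 = 'q'
  't' (pos 19) + 13 = pos 6 = 'g'
  'o' (pos 14) + 13 = pos 1 = 'b'
  'g' (pos 6) + 13 = pos 19 = 't'
  'f' (pos 5) + 13 = pos 18 = 's'
  'i' (pos 8) + 13 = pos 21 = 'v'
Result: qgbtsv

qgbtsv


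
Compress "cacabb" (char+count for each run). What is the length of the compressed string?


Input: cacabb
Runs:
  'c' x 1 => "c1"
  'a' x 1 => "a1"
  'c' x 1 => "c1"
  'a' x 1 => "a1"
  'b' x 2 => "b2"
Compressed: "c1a1c1a1b2"
Compressed length: 10

10


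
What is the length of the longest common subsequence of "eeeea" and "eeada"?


LCS of "eeeea" and "eeada"
DP table:
           e    e    a    d    a
      0    0    0    0    0    0
  e   0    1    1    1    1    1
  e   0    1    2    2    2    2
  e   0    1    2    2    2    2
  e   0    1    2    2    2    2
  a   0    1    2    3    3    3
LCS length = dp[5][5] = 3

3


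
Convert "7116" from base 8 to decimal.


Input: "7116" in base 8
Positional expansion:
  Digit '7' (value 7) x 8^3 = 3584
  Digit '1' (value 1) x 8^2 = 64
  Digit '1' (value 1) x 8^1 = 8
  Digit '6' (value 6) x 8^0 = 6
Sum = 3662

3662


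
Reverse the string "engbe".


Input: engbe
Reading characters right to left:
  Position 4: 'e'
  Position 3: 'b'
  Position 2: 'g'
  Position 1: 'n'
  Position 0: 'e'
Reversed: ebgne

ebgne


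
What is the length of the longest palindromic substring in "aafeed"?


Input: "aafeed"
Checking substrings for palindromes:
  [0:2] "aa" (len 2) => palindrome
  [3:5] "ee" (len 2) => palindrome
Longest palindromic substring: "aa" with length 2

2


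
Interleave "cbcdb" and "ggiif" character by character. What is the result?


Interleaving "cbcdb" and "ggiif":
  Position 0: 'c' from first, 'g' from second => "cg"
  Position 1: 'b' from first, 'g' from second => "bg"
  Position 2: 'c' from first, 'i' from second => "ci"
  Position 3: 'd' from first, 'i' from second => "di"
  Position 4: 'b' from first, 'f' from second => "bf"
Result: cgbgcidibf

cgbgcidibf


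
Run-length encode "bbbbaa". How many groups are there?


Input: bbbbaa
Scanning for consecutive runs:
  Group 1: 'b' x 4 (positions 0-3)
  Group 2: 'a' x 2 (positions 4-5)
Total groups: 2

2


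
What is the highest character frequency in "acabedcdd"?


Input: acabedcdd
Character counts:
  'a': 2
  'b': 1
  'c': 2
  'd': 3
  'e': 1
Maximum frequency: 3

3


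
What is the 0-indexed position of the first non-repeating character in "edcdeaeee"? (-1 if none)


Input: edcdeaeee
Character frequencies:
  'a': 1
  'c': 1
  'd': 2
  'e': 5
Scanning left to right for freq == 1:
  Position 0 ('e'): freq=5, skip
  Position 1 ('d'): freq=2, skip
  Position 2 ('c'): unique! => answer = 2

2


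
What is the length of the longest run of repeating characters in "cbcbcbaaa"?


Input: "cbcbcbaaa"
Scanning for longest run:
  Position 1 ('b'): new char, reset run to 1
  Position 2 ('c'): new char, reset run to 1
  Position 3 ('b'): new char, reset run to 1
  Position 4 ('c'): new char, reset run to 1
  Position 5 ('b'): new char, reset run to 1
  Position 6 ('a'): new char, reset run to 1
  Position 7 ('a'): continues run of 'a', length=2
  Position 8 ('a'): continues run of 'a', length=3
Longest run: 'a' with length 3

3
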